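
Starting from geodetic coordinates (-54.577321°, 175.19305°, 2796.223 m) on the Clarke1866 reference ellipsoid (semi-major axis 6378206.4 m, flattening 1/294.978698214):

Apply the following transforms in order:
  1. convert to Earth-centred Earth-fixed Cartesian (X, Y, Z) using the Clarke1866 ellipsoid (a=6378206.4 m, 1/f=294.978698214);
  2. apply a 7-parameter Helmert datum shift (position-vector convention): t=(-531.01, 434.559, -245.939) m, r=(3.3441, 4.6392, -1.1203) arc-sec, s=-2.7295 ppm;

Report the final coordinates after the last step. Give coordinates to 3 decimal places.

X=-3694387.337 m, Y=311161.907 m, Z=-5176473.297 m

start: φ=-54.577321°, λ=175.193050°, h=2796.223 m
→ ECEF (a=6378206.400, f=1/294.978698214): X=-3693751.6731, Y=310624.2116, Z=-5176329.6001
→ Helmert 7p (PV): X=-3694387.3369, Y=311161.9067, Z=-5176473.2966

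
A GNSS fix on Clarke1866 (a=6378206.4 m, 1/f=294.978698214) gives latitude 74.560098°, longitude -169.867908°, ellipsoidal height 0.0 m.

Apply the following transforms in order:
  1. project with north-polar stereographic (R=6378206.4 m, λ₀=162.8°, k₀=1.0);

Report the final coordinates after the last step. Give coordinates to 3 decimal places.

start: φ=74.560098°, λ=-169.867908°, h=0.000 m
→ stereo (R=6378206.4, λ₀=162.8°): E=793983.9857, N=-1536203.9901

E=793983.986 m, N=-1536203.990 m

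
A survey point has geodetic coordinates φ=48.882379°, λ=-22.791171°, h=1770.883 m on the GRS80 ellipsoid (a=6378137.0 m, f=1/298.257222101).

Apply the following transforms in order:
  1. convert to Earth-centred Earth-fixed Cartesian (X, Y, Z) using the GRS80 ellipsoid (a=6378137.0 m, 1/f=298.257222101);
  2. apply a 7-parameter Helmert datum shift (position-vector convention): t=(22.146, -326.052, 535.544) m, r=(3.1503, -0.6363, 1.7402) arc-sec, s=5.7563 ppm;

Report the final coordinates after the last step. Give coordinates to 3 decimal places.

start: φ=48.882379°, λ=-22.791171°, h=1770.883 m
→ ECEF (a=6378137.000, f=1/298.257222101): X=3875268.2606, Y=-1628310.1423, Z=4783301.1768
→ Helmert 7p (PV): X=3875311.6955, Y=-1628685.9288, Z=4783851.3402

X=3875311.696 m, Y=-1628685.929 m, Z=4783851.340 m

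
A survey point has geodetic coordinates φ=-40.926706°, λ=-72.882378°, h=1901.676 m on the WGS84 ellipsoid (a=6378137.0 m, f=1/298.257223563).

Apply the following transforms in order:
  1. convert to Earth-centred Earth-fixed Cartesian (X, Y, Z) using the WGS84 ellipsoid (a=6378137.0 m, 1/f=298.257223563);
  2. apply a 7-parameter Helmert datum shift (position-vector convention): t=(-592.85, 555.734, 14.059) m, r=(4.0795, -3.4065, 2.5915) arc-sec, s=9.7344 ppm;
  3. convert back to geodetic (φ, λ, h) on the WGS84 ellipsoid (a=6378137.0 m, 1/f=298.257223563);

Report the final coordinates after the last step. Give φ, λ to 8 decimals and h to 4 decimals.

φ=-40.93157524°, λ=-72.88537585°, h=1421.6835 m

start: φ=-40.926706°, λ=-72.882378°, h=1901.676 m
→ ECEF (a=6378137.000, f=1/298.257223563): X=1420858.6647, Y=-4613523.9186, Z=-4157522.5779
→ Helmert 7p (PV): X=1420406.2735, Y=-4612913.0145, Z=-4157616.7709
→ geod (Bowring, a=6378137.000): φ=-40.93157524°, λ=-72.88537585°, h=1421.6835 m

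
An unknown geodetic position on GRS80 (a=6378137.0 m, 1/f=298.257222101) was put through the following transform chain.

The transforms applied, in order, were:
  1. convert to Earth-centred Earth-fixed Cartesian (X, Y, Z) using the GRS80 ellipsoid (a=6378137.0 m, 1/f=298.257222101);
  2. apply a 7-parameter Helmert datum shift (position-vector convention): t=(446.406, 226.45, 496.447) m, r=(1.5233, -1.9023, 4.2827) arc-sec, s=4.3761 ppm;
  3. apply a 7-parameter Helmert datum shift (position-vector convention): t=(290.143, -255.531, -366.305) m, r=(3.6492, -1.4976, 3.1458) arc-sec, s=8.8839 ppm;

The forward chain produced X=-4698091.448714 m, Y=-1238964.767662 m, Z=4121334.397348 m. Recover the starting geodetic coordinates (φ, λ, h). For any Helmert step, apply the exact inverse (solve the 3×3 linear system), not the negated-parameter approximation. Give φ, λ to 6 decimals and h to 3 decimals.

φ=40.491961°, λ=-165.232086°, h=2428.715 m

start: X=-4698091.4487, Y=-1238964.7677, Z=4121334.3973 m
→ Helmert⁻¹: X=-4698328.8156, Y=-1238553.6560, Z=4121720.1107
→ Helmert⁻¹: X=-4698742.3688, Y=-1238646.6883, Z=4121258.1112
→ geod (Bowring, a=6378137.000): φ=40.49196100°, λ=-165.23208600°, h=2428.7150 m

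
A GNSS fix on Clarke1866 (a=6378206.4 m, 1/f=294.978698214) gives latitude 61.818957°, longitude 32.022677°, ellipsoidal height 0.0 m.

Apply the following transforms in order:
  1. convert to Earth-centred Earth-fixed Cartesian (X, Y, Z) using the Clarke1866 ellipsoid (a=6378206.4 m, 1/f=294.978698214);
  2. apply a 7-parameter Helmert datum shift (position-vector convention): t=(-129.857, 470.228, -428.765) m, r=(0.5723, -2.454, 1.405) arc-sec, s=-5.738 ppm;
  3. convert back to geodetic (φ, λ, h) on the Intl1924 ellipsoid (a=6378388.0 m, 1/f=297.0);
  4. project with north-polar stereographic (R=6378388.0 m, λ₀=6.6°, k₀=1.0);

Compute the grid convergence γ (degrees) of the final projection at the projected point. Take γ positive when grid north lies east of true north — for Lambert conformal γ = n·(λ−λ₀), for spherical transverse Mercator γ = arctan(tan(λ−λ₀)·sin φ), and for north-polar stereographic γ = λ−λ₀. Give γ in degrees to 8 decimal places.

25.43235708

start: φ=61.818957°, λ=32.022677°, h=0.000 m
→ ECEF (a=6378206.400, f=1/294.978698214): X=2560571.9274, Y=1601432.4252, Z=5598819.5990
→ Helmert 7p (PV): X=2560349.8590, Y=1601895.3714, Z=5598393.6151
→ geod (Bowring, a=6378388.000): φ=61.81560198°, λ=32.03235708°, h=-643.8184 m
→ into stereo (λ₀=6.6°): φ=61.81560198°, λ−λ₀=25.43235708°
convergence γ = 25.43235708°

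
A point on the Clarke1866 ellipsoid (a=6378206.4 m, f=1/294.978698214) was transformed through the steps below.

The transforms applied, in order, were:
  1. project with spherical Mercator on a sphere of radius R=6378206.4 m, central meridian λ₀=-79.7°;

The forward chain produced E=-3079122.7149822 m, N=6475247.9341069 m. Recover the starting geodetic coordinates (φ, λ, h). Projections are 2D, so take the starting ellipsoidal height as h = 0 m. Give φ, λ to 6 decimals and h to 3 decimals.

φ=50.166596°, λ=-107.359929°, h=0.000 m

start: E=-3079122.7150, N=6475247.9341 m
→ merc⁻¹: φ=50.16659600°, λ=-107.35992900°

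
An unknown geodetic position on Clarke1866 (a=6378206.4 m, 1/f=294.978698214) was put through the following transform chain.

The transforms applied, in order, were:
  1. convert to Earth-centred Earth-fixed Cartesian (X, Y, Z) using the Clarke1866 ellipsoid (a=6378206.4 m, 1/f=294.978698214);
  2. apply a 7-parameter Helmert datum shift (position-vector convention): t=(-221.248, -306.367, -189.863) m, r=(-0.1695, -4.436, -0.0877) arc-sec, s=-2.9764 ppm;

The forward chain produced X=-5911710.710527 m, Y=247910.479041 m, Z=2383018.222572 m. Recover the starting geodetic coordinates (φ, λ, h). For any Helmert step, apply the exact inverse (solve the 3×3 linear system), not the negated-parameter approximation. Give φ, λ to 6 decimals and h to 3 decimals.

φ=22.075615°, λ=177.595649°, h=3480.771 m

start: X=-5911710.7105, Y=247910.4790, Z=2383018.2226 m
→ Helmert⁻¹: X=-5911455.9061, Y=248213.1129, Z=2383342.5167
→ geod (Bowring, a=6378206.400): φ=22.07561500°, λ=177.59564900°, h=3480.7710 m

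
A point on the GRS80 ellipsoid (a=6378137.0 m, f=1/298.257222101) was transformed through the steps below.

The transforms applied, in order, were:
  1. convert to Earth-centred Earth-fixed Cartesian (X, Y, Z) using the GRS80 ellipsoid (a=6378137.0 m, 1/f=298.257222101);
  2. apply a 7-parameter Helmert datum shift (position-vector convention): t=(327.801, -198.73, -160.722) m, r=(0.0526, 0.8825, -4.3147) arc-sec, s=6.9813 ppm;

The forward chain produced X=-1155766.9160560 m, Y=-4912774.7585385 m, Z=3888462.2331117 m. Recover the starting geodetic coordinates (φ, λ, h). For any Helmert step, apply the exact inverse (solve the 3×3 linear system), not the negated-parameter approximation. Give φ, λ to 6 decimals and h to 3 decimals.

start: X=-1155766.9161, Y=-4912774.7585, Z=3888462.2331 m
→ Helmert⁻¹: X=-1156000.5210, Y=-4912564.9225, Z=3888592.1145
→ geod (Bowring, a=6378137.000): φ=37.80098500°, λ=-103.24165700°, h=943.9460 m

φ=37.800985°, λ=-103.241657°, h=943.946 m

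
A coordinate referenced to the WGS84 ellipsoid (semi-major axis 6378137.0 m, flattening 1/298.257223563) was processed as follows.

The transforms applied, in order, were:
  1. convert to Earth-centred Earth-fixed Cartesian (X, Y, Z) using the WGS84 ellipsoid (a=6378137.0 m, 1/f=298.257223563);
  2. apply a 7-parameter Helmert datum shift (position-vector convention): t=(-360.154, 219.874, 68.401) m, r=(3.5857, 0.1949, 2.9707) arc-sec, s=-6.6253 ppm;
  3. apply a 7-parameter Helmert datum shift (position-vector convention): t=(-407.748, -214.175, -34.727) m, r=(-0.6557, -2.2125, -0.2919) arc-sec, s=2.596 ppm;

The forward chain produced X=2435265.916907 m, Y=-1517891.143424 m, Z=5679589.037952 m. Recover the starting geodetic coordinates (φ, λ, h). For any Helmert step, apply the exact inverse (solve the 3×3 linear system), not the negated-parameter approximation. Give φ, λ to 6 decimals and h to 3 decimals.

start: X=2435265.9169, Y=-1517891.1434, Z=5679589.0380 m
→ Helmert⁻¹: X=2435730.4117, Y=-1517687.6365, Z=5679578.0692
→ Helmert⁻¹: X=2436079.4783, Y=-1517853.9189, Z=5679575.9851
→ geod (Bowring, a=6378137.000): φ=63.34414700°, λ=-31.92589500°, h=2557.2720 m

φ=63.344147°, λ=-31.925895°, h=2557.272 m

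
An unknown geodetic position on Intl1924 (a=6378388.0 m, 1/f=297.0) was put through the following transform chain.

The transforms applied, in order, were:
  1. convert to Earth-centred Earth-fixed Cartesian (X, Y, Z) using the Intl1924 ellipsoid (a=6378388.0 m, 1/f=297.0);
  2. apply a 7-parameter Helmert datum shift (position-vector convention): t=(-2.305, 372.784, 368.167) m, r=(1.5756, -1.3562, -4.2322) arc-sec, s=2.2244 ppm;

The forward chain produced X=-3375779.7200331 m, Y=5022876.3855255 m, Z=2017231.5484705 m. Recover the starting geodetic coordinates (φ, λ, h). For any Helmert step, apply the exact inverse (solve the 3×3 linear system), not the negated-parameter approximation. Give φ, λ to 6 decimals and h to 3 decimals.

start: X=-3375779.7200, Y=5022876.3855, Z=2017231.5485 m
→ Helmert⁻¹: X=-3375859.6970, Y=5022438.5687, Z=2016842.7266
→ geod (Bowring, a=6378388.000): φ=18.54822700°, λ=123.90723800°, h=2559.5720 m

φ=18.548227°, λ=123.907238°, h=2559.572 m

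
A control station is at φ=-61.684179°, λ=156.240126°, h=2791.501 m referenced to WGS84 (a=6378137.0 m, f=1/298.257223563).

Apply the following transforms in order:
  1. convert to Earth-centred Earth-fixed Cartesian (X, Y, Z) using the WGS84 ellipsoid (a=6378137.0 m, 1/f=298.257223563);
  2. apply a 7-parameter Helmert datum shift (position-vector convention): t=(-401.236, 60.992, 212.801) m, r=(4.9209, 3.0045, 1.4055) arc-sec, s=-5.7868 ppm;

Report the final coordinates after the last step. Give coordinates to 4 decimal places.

start: φ=-61.684179°, λ=156.240126°, h=2791.501 m
→ ECEF (a=6378137.000, f=1/298.257223563): X=-2777350.4976, Y=1222634.8091, Z=-5594363.6156
→ Helmert 7p (PV): X=-2777825.4810, Y=1222803.2661, Z=-5594048.8174

X=-2777825.4810 m, Y=1222803.2661 m, Z=-5594048.8174 m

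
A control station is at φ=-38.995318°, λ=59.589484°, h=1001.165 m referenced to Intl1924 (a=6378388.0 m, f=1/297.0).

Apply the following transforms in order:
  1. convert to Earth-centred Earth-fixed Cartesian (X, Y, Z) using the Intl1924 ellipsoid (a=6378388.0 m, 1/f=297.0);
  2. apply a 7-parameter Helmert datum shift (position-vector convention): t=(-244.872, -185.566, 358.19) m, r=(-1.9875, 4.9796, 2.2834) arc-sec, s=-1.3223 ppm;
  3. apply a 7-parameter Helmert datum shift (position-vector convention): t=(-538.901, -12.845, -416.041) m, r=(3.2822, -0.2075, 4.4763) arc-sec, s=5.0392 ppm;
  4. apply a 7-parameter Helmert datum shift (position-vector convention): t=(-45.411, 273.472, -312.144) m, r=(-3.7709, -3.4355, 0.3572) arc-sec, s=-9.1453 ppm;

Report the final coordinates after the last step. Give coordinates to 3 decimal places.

start: φ=-38.995318°, λ=59.589484°, h=1001.165 m
→ ECEF (a=6378388.000, f=1/297.0): X=2513069.3186, Y=4281622.2661, Z=-3992608.8747
→ Helmert 7p (PV): X=2512677.3365, Y=4281420.3874, Z=-3992347.3314
→ Helmert 7p (PV): X=2512062.1990, Y=4281547.1757, Z=-3992712.8342
→ Helmert 7p (PV): X=2512052.9010, Y=4281712.8485, Z=-3993024.8976

X=2512052.901 m, Y=4281712.848 m, Z=-3993024.898 m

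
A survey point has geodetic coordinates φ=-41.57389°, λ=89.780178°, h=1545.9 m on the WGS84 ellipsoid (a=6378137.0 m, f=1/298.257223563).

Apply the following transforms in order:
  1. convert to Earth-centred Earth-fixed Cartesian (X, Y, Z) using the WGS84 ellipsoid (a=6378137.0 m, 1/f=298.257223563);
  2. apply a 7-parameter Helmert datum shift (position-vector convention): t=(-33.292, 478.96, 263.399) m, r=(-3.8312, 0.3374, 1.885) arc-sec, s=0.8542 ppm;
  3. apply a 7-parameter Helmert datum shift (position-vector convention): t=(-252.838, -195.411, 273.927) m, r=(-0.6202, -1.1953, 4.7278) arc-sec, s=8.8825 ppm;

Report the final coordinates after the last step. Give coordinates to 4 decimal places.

start: φ=-41.573890°, λ=89.780178°, h=1545.900 m
→ ECEF (a=6378137.000, f=1/298.257223563): X=18337.8088, Y=4779657.6006, Z=-4211340.9229
→ Helmert 7p (PV): X=18253.9636, Y=4780062.5887, Z=-4211169.9295
→ Helmert 7p (PV): X=17916.1267, Y=4779897.3927, Z=-4210947.6753

X=17916.1267 m, Y=4779897.3927 m, Z=-4210947.6753 m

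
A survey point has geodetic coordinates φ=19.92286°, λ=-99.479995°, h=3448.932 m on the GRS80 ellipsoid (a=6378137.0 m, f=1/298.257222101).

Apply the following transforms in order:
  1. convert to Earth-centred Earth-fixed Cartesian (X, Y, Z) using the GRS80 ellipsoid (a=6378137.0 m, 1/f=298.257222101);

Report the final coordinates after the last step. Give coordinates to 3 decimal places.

X=-988547.846 m, Y=-5920026.023 m, Z=2160845.378 m

start: φ=19.922860°, λ=-99.479995°, h=3448.932 m
→ ECEF (a=6378137.000, f=1/298.257222101): X=-988547.8459, Y=-5920026.0235, Z=2160845.3785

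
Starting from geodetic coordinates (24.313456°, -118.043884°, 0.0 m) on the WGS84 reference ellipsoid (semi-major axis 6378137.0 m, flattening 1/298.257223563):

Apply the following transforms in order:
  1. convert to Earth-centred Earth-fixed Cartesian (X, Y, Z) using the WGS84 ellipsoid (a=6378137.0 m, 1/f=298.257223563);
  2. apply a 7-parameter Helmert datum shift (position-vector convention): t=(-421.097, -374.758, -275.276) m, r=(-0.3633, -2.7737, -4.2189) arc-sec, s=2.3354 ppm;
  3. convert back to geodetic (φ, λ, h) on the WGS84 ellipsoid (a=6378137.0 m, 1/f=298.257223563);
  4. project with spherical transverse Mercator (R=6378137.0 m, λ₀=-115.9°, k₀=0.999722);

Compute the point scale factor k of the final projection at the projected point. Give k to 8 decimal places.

1.00030535

start: φ=24.313456°, λ=-118.043884°, h=0.000 m
→ ECEF (a=6378137.000, f=1/298.257223563): X=-2734256.3980, Y=-5132900.2727, Z=2609961.6006
→ Helmert 7p (PV): X=-2734823.9651, Y=-5133226.4949, Z=2609664.6923
→ geod (Bowring, a=6378137.000): φ=24.30895124°, λ=-118.04730773°, h=383.3401 m
→ into tm (λ₀=-115.9°): φ=24.30895124°, λ−λ₀=-2.14730773°
scale k = 1.00030535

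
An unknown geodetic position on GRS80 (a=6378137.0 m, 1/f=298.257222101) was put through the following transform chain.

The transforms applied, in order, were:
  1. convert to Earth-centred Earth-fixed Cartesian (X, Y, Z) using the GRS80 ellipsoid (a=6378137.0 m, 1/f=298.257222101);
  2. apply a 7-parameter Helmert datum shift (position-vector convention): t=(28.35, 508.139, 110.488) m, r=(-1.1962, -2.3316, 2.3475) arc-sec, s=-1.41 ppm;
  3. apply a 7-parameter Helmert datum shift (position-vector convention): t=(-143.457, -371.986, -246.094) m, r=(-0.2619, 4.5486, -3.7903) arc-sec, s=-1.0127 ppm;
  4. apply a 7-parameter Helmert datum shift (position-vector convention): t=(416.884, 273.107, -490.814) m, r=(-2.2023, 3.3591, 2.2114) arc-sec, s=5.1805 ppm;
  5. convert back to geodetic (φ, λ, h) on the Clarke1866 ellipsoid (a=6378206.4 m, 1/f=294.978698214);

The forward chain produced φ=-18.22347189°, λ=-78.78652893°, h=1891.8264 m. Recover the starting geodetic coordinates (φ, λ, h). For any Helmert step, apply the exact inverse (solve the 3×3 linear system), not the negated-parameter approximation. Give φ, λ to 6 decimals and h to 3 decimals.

start: φ=-18.223472°, λ=-78.786529°, h=1891.826 m
→ ECEF (a=6378206.400, f=1/294.978698214): X=1178867.0060, Y=-5946375.4514, Z=-1982365.3526
→ Helmert⁻¹: X=1178412.5386, Y=-5946609.2250, Z=-1981908.5729
→ Helmert⁻¹: X=1178710.1559, Y=-5946219.0847, Z=-1981646.0426
→ Helmert⁻¹: X=1178593.3859, Y=-5946737.5290, Z=-1981807.1348
→ geod (Bowring, a=6378137.000): φ=-18.21655700°, λ=-78.78973100°, h=2050.3280 m

φ=-18.216557°, λ=-78.789731°, h=2050.328 m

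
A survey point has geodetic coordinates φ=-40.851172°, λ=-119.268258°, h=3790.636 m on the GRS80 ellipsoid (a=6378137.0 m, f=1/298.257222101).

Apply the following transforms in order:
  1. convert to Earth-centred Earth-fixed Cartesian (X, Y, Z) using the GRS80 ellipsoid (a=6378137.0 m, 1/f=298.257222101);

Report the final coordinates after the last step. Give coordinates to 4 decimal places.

X=-2363478.4196 m, Y=-4217141.6323 m, Z=-4152414.9470 m

start: φ=-40.851172°, λ=-119.268258°, h=3790.636 m
→ ECEF (a=6378137.000, f=1/298.257222101): X=-2363478.4196, Y=-4217141.6323, Z=-4152414.9470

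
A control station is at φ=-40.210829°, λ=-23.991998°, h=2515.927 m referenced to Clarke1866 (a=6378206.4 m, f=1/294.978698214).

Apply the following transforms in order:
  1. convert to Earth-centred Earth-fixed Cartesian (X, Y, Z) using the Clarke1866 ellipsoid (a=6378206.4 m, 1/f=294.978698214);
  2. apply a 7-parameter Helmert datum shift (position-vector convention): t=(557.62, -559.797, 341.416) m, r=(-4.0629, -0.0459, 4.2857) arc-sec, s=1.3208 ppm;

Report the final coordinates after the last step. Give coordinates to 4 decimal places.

X=4458689.8107 m, Y=-1984671.4512 m, Z=-4096940.8194 m

start: φ=-40.210829°, λ=-23.991998°, h=2515.927 m
→ ECEF (a=6378206.400, f=1/294.978698214): X=4458084.1652, Y=-1984120.9553, Z=-4097316.8979
→ Helmert 7p (PV): X=4458689.8107, Y=-1984671.4512, Z=-4096940.8194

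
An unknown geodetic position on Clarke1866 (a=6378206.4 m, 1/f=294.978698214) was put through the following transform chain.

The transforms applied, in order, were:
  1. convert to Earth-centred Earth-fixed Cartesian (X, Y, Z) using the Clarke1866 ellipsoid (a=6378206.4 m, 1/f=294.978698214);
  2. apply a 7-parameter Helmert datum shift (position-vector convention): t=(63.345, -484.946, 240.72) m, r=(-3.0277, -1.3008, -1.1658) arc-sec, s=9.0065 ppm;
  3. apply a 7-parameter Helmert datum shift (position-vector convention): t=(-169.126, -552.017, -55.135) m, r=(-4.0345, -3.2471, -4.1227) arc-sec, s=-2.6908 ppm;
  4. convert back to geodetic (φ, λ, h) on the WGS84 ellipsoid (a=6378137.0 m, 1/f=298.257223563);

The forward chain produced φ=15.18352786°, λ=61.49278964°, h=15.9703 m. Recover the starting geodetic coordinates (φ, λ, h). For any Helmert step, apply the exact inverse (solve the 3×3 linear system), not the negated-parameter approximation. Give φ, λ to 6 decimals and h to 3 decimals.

start: φ=15.183528°, λ=61.492790°, h=15.970 m
→ ECEF (a=6378137.000, f=1/298.257223563): X=2938507.8671, Y=5410434.4289, Z=1659711.2004
→ Helmert⁻¹: X=2938602.8778, Y=5411027.2749, Z=1659830.3795
→ Helmert⁻¹: X=2938492.9481, Y=5411455.7295, Z=1659635.6143
→ geod (Bowring, a=6378206.400): φ=15.18184500°, λ=61.49744700°, h=802.3390 m

φ=15.181845°, λ=61.497447°, h=802.339 m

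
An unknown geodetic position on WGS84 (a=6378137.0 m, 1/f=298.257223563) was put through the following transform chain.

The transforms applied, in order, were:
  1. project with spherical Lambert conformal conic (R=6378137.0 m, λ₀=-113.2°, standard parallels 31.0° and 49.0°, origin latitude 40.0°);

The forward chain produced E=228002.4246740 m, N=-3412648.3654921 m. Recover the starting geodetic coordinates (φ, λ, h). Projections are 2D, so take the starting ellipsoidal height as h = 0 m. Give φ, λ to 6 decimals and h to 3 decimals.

start: E=228002.4247, N=-3412648.3655 m
→ lcc⁻¹: φ=10.25964400°, λ=-111.34160100°

φ=10.259644°, λ=-111.341601°, h=0.000 m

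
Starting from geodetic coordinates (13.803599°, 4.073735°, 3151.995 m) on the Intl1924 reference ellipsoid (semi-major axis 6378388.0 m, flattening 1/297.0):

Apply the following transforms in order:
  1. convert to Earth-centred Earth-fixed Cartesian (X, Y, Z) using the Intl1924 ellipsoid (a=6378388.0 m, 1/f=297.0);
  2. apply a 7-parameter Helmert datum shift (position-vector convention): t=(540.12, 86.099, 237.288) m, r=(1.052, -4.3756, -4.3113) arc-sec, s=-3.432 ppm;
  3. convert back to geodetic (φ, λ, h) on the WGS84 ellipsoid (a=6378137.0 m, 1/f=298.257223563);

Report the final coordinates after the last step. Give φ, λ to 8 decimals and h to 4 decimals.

start: φ=13.803599°, λ=4.073735°, h=3151.995 m
→ ECEF (a=6378388.000, f=1/297.0): X=6182761.6225, Y=440337.1501, Z=1512658.5299
→ Helmert 7p (PV): X=6183257.6384, Y=440284.7928, Z=1513024.0299
→ geod (Bowring, a=6378137.000): φ=13.80536555°, λ=4.07292660°, h=3961.8815 m

φ=13.80536555°, λ=4.07292660°, h=3961.8815 m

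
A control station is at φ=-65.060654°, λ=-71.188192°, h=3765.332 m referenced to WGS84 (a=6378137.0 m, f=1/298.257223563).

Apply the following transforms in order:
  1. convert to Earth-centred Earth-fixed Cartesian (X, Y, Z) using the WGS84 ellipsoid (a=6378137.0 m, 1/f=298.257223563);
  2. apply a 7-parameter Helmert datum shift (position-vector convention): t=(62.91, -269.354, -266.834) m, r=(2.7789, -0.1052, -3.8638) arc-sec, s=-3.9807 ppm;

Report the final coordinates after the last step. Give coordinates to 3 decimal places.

X=870147.902 m, Y=-2554472.158 m, Z=-5764256.643 m

start: φ=-65.060654°, λ=-71.188192°, h=3765.332 m
→ ECEF (a=6378137.000, f=1/298.257223563): X=870133.3629, Y=-2554274.3269, Z=-5763978.7855
→ Helmert 7p (PV): X=870147.9019, Y=-2554472.1578, Z=-5764256.6433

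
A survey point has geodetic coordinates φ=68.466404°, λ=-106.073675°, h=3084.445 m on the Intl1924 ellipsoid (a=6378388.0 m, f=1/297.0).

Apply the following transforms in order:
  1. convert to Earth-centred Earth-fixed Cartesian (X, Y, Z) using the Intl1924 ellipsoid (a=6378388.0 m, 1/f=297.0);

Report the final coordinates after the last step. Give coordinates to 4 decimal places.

X=-650413.2278 m, Y=-2257301.5645 m, Z=5913390.4998 m

start: φ=68.466404°, λ=-106.073675°, h=3084.445 m
→ ECEF (a=6378388.000, f=1/297.0): X=-650413.2278, Y=-2257301.5645, Z=5913390.4998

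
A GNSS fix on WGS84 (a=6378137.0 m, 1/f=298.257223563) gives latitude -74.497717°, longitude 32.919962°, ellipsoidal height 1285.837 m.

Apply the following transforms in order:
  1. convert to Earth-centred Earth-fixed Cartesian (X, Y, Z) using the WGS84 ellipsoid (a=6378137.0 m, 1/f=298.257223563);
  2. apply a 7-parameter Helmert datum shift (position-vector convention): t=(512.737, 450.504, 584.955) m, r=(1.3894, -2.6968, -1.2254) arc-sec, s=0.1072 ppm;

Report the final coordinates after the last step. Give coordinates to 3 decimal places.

X=1436356.182 m, Y=930026.368 m, Z=-6124648.124 m

start: φ=-74.497717°, λ=32.919962°, h=1285.837 m
→ ECEF (a=6378137.000, f=1/298.257223563): X=1435757.6847, Y=929543.0345, Z=-6125257.4552
→ Helmert 7p (PV): X=1436356.1824, Y=930026.3682, Z=-6124648.1237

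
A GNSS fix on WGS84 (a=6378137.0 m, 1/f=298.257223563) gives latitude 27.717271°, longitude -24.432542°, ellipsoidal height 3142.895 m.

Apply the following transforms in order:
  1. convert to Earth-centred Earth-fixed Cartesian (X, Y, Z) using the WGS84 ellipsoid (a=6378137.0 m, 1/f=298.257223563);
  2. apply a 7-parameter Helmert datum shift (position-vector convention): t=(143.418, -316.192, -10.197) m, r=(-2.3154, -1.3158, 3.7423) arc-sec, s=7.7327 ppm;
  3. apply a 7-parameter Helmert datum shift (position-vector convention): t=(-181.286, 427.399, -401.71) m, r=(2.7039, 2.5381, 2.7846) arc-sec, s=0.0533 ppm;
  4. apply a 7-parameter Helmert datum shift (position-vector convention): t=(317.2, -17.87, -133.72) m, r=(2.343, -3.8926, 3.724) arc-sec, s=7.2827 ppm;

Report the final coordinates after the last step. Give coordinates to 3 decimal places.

start: φ=27.717271°, λ=-24.432542°, h=3142.895 m
→ ECEF (a=6378137.000, f=1/298.257223563): X=5146897.7108, Y=-2338262.0368, Z=2950267.0533
→ Helmert 7p (PV): X=5147104.5316, Y=-2338469.8100, Z=2950338.7512
→ Helmert 7p (PV): X=5146991.3937, Y=-2338011.7247, Z=2949843.2083
→ Helmert 7p (PV): X=5147332.6201, Y=-2337987.2029, Z=2949801.5470

X=5147332.620 m, Y=-2337987.203 m, Z=2949801.547 m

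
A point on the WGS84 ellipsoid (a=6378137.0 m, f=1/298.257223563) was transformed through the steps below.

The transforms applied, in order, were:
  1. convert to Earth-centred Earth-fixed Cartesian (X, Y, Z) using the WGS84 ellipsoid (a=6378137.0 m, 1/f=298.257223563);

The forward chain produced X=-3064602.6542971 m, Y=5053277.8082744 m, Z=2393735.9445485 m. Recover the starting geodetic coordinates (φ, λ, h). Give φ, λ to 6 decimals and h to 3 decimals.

φ=22.183901°, λ=121.235068°, h=1203.687 m

start: X=-3064602.6543, Y=5053277.8083, Z=2393735.9445 m
→ geod (Bowring, a=6378137.000): φ=22.18390100°, λ=121.23506800°, h=1203.6870 m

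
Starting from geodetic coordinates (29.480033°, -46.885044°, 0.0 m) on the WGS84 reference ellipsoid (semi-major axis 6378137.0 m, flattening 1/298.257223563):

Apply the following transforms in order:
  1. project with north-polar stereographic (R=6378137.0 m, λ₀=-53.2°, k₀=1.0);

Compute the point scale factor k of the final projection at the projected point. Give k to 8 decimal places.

start: φ=29.480033°, λ=-46.885044°, h=0.000 m
→ into stereo (λ₀=-53.2°): φ=29.48003300°, λ−λ₀=6.31495600°
scale k = 1.34037457

1.34037457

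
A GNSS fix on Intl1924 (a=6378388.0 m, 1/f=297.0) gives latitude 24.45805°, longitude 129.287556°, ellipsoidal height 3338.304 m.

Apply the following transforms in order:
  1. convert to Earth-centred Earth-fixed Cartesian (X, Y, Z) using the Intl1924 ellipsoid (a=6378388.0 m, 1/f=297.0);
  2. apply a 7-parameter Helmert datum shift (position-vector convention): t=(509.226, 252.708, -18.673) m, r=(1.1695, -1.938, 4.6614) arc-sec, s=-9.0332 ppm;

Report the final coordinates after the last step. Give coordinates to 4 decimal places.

X=-3680075.0410 m, Y=4498788.6217 m, Z=2625914.1383 m

start: φ=24.458050°, λ=129.287556°, h=3338.304 m
→ ECEF (a=6378388.000, f=1/297.0): X=-3680491.1760, Y=4498674.6150, Z=2625965.6058
→ Helmert 7p (PV): X=-3680075.0410, Y=4498788.6217, Z=2625914.1383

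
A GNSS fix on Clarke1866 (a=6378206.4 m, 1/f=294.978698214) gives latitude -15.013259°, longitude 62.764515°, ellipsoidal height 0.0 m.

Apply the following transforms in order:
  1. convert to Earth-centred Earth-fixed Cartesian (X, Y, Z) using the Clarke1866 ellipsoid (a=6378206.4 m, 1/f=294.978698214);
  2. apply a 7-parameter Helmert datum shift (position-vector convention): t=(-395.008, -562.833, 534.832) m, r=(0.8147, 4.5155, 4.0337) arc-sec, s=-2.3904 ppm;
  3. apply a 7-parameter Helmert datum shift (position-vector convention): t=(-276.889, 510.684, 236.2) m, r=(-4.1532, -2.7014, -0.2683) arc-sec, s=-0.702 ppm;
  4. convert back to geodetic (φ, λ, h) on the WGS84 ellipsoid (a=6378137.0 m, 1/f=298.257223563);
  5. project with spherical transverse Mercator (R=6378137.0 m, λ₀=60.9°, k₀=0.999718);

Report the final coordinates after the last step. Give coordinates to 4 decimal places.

E=201138.4819 m, N=-1670989.4822 m

start: φ=-15.013259°, λ=62.764515°, h=0.000 m
→ ECEF (a=6378206.400, f=1/294.978698214): X=2819981.5775, Y=5478741.8506, Z=-1641416.4002
→ Helmert 7p (PV): X=2819436.7536, Y=5478227.5516, Z=-1640917.7390
→ Helmert 7p (PV): X=2819186.5018, Y=5478697.6822, Z=-1640753.7672
→ geod (Bowring, a=6378137.000): φ=-15.00734522°, λ=62.77090077°, h=-507.4702 m
→ tm (R=6378137.0, λ₀=60.9°): E=201138.4819, N=-1670989.4822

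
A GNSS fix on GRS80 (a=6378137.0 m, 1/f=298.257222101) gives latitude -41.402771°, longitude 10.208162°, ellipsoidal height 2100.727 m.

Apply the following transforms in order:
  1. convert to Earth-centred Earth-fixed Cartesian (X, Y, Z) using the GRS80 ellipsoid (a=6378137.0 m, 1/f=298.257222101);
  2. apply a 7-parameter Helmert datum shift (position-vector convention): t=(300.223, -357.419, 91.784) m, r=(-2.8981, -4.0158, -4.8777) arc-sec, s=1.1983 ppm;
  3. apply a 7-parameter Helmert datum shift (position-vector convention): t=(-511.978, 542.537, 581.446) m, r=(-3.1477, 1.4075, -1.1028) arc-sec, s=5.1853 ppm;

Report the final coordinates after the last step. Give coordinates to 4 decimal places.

X=4716731.5913 m, Y=849317.1130 m, Z=-4196786.7062 m

start: φ=-41.402771°, λ=10.208162°, h=2100.727 m
→ ECEF (a=6378137.000, f=1/298.257222101): X=4716835.5295, Y=849386.3685, Z=-4197467.8973
→ Helmert 7p (PV): X=4717243.2120, Y=848859.4485, Z=-4197301.2444
→ Helmert 7p (PV): X=4716731.5913, Y=849317.1130, Z=-4196786.7062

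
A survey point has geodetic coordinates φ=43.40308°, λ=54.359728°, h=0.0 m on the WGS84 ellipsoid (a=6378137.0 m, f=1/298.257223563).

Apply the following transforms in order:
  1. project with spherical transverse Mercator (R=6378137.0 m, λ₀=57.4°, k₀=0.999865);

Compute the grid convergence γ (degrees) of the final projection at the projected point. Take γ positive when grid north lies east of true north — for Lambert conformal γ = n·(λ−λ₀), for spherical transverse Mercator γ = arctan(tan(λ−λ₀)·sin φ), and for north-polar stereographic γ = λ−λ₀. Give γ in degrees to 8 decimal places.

start: φ=43.403080°, λ=54.359728°, h=0.000 m
→ into tm (λ₀=57.4°): φ=43.40308000°, λ−λ₀=-3.04027200°
convergence γ = -2.09008696°

-2.09008696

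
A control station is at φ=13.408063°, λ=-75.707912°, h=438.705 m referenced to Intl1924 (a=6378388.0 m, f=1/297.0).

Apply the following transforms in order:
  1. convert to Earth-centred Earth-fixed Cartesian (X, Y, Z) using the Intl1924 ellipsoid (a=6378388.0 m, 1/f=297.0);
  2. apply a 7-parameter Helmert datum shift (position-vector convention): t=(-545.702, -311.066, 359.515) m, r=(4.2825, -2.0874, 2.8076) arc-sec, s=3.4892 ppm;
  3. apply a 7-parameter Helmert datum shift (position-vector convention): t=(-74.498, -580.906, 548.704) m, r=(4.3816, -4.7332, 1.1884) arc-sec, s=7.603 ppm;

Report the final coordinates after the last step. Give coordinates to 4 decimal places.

start: φ=13.408063°, λ=-75.707912°, h=438.705 m
→ ECEF (a=6378388.000, f=1/297.0): X=1532065.7573, Y=-6014003.0710, Z=1469475.3556
→ Helmert 7p (PV): X=1531592.3905, Y=-6014344.7766, Z=1469730.6384
→ Helmert 7p (PV): X=1531530.4628, Y=-6014993.8064, Z=1470197.9016

X=1531530.4628 m, Y=-6014993.8064 m, Z=1470197.9016 m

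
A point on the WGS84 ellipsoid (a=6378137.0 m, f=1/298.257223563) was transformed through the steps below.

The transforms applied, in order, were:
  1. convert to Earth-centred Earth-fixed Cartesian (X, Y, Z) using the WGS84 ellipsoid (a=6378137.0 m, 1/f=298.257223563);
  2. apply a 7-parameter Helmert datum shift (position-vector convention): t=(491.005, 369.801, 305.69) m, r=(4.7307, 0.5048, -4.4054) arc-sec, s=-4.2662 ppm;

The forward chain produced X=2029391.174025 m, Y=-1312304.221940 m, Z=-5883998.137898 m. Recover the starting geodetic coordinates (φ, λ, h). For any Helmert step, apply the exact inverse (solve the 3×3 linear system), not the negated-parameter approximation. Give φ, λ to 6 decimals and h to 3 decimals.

start: X=2029391.1740, Y=-1312304.2219, Z=-5883998.1379 m
→ Helmert⁻¹: X=2028951.2638, Y=-1312771.2455, Z=-5884293.8576
→ geod (Bowring, a=6378137.000): φ=-67.80750000°, λ=-32.90365900°, h=1379.4040 m

φ=-67.807500°, λ=-32.903659°, h=1379.404 m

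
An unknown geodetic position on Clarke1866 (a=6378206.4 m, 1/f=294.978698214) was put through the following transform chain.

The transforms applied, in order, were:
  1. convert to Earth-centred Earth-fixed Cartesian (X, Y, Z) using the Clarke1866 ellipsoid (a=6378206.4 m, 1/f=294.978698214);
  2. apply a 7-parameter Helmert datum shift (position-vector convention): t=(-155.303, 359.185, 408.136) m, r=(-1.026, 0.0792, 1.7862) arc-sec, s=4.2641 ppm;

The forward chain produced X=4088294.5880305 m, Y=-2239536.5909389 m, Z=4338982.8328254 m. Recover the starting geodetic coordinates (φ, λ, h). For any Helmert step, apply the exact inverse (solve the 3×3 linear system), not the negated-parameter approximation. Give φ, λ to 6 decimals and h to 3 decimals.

start: X=4088294.5880, Y=-2239536.5909, Z=4338982.8328 m
→ Helmert⁻¹: X=4088411.3943, Y=-2239943.2102, Z=4338546.6247
→ geod (Bowring, a=6378206.400): φ=43.13712600°, λ=-28.71728500°, h=172.0190 m

φ=43.137126°, λ=-28.717285°, h=172.019 m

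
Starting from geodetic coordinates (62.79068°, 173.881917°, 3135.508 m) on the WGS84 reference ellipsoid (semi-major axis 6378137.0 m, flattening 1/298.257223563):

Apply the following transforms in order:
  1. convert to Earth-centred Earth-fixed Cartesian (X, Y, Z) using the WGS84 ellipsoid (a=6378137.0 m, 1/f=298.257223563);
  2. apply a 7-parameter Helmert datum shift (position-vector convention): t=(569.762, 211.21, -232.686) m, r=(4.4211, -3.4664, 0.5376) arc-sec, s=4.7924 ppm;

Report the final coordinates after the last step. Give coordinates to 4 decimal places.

X=-2908418.2866 m, Y=311881.9671 m, Z=5651888.9493 m

start: φ=62.790680°, λ=173.881917°, h=3135.508 m
→ ECEF (a=6378137.000, f=1/298.257223563): X=-2908878.3075, Y=311797.9935, Z=5652136.7504
→ Helmert 7p (PV): X=-2908418.2866, Y=311881.9671, Z=5651888.9493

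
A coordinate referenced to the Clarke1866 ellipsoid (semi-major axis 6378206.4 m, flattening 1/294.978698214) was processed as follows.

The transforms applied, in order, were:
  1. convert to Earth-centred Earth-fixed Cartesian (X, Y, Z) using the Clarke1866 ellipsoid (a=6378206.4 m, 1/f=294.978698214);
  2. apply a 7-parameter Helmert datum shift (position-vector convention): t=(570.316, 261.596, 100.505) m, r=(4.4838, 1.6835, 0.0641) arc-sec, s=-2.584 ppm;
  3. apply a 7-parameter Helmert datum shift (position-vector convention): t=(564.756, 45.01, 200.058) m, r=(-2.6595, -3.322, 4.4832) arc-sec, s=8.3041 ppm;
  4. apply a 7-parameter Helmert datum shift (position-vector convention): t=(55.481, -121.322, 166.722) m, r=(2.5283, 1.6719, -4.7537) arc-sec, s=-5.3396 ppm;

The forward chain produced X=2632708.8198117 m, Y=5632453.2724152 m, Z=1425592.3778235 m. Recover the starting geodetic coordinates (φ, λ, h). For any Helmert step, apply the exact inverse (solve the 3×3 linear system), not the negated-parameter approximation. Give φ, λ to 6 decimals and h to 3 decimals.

start: X=2632708.8198, Y=5632453.2724, Z=1425592.3778 m
→ Helmert⁻¹: X=2632526.0285, Y=5632682.8127, Z=1425385.5624
→ Helmert⁻¹: X=2632084.7939, Y=5632515.4443, Z=1425203.9021
→ Helmert⁻¹: X=2631511.3974, Y=5632298.5612, Z=1425006.1222
→ geod (Bowring, a=6378206.400): φ=12.99538400°, λ=64.95717100°, h=831.0150 m

φ=12.995384°, λ=64.957171°, h=831.015 m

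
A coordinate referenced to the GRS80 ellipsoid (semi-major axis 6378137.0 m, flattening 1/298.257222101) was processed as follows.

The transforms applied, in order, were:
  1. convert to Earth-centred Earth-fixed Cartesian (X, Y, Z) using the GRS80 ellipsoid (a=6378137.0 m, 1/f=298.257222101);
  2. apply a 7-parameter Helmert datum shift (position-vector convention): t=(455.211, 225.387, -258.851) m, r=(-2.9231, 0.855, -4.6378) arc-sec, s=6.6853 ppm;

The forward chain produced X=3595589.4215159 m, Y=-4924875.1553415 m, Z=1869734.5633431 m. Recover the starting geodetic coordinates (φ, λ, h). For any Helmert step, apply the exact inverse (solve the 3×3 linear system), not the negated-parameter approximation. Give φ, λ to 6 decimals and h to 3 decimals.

start: X=3595589.4215, Y=-4924875.1553, Z=1869734.5633 m
→ Helmert⁻¹: X=3595213.1624, Y=-4925013.2794, Z=1869926.0204
→ geod (Bowring, a=6378137.000): φ=17.15701100°, λ=-53.87090900°, h=1635.4260 m

φ=17.157011°, λ=-53.870909°, h=1635.426 m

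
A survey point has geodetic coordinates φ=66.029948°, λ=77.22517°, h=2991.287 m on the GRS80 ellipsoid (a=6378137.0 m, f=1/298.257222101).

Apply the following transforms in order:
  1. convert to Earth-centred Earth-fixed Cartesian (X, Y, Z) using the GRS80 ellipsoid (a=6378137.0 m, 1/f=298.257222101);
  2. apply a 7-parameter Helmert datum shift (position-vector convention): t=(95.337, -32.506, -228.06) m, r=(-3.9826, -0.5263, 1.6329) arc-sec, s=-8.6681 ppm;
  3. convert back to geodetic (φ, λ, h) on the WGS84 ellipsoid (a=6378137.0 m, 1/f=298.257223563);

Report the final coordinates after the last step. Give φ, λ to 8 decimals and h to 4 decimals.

φ=66.02816377°, λ=77.22428105°, h=2723.1360 m

start: φ=66.029948°, λ=77.225170°, h=2991.287 m
→ ECEF (a=6378137.000, f=1/298.257222101): X=574837.8427, Y=2535312.9796, Z=5808038.3415
→ Helmert 7p (PV): X=574893.3067, Y=2535375.1897, Z=5807712.4517
→ geod (Bowring, a=6378137.000): φ=66.02816377°, λ=77.22428105°, h=2723.1360 m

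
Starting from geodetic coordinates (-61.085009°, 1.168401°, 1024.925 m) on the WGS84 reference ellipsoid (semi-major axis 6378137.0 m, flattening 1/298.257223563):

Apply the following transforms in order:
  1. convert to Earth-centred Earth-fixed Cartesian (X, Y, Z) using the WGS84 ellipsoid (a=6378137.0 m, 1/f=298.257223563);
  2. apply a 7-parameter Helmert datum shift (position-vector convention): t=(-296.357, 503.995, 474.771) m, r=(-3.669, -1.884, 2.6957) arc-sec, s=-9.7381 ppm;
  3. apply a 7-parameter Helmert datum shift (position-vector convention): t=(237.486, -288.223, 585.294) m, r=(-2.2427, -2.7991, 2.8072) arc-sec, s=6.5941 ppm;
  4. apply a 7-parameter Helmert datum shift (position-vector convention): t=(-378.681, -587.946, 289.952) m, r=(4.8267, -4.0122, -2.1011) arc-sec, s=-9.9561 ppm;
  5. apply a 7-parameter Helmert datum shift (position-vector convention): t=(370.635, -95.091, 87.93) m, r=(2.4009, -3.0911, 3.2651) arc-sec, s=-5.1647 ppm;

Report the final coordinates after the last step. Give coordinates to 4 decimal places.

start: φ=-61.085009°, λ=1.168401°, h=1024.925 m
→ ECEF (a=6378137.000, f=1/298.257223563): X=3091694.4772, Y=63055.9487, Z=-5560825.9931
→ Helmert 7p (PV): X=3091417.9803, Y=63500.8210, Z=-5560269.9529
→ Helmert 7p (PV): X=3091750.4429, Y=63194.6335, Z=-5559680.0622
→ Helmert 7p (PV): X=3091449.7680, Y=62704.6628, Z=-5559273.1395
→ Helmert 7p (PV): X=3091886.7552, Y=62722.8933, Z=-5559109.4392

X=3091886.7552 m, Y=62722.8933 m, Z=-5559109.4392 m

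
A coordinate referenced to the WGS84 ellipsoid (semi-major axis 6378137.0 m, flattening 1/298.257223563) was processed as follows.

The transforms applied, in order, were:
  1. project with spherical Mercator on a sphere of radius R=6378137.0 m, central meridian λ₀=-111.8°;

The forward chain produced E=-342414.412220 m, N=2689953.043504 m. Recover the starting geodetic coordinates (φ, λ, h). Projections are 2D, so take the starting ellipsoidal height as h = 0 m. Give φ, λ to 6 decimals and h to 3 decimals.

start: E=-342414.4122, N=2689953.0435 m
→ merc⁻¹: φ=23.47820700°, λ=-114.87596100°

φ=23.478207°, λ=-114.875961°, h=0.000 m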